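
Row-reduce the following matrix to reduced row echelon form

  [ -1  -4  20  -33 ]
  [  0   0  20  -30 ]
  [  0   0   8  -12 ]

R1 := -1·R1
  [ 1  4  -20   33 ]
  [ 0  0   20  -30 ]
  [ 0  0    8  -12 ]
R2 := 1/20·R2
  [ 1  4  -20    33 ]
  [ 0  0    1  -3/2 ]
  [ 0  0    8   -12 ]
R3 := R3 − 8·R2
  [ 1  4  -20    33 ]
  [ 0  0    1  -3/2 ]
  [ 0  0    0     0 ]
R1 := R1 + 20·R2
  [ 1  4  0     3 ]
  [ 0  0  1  -3/2 ]
  [ 0  0  0     0 ]

[[1, 4, 0, 3], [0, 0, 1, -3/2], [0, 0, 0, 0]]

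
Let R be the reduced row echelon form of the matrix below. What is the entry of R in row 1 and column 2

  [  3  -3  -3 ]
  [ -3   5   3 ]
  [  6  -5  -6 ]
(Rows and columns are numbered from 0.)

ρ1 → 1/3·ρ1
ρ2 → ρ2 + 3·ρ1
ρ3 → ρ3 − 6·ρ1
ρ2 → 1/2·ρ2
ρ3 → ρ3 − ρ2
ρ1 → ρ1 + ρ2

0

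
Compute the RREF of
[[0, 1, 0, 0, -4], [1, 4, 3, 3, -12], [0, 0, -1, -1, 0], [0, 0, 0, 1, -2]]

Swap R1 and R2.
  [ 1  4   3   3  -12 ]
  [ 0  1   0   0   -4 ]
  [ 0  0  -1  -1    0 ]
  [ 0  0   0   1   -2 ]
Multiply R3 by -1.
  [ 1  4  3  3  -12 ]
  [ 0  1  0  0   -4 ]
  [ 0  0  1  1    0 ]
  [ 0  0  0  1   -2 ]
Subtract R4 from R3.
  [ 1  4  3  3  -12 ]
  [ 0  1  0  0   -4 ]
  [ 0  0  1  0    2 ]
  [ 0  0  0  1   -2 ]
Subtract 3 times R4 from R1.
  [ 1  4  3  0  -6 ]
  [ 0  1  0  0  -4 ]
  [ 0  0  1  0   2 ]
  [ 0  0  0  1  -2 ]
Subtract 3 times R3 from R1.
  [ 1  4  0  0  -12 ]
  [ 0  1  0  0   -4 ]
  [ 0  0  1  0    2 ]
  [ 0  0  0  1   -2 ]
Subtract 4 times R2 from R1.
  [ 1  0  0  0   4 ]
  [ 0  1  0  0  -4 ]
  [ 0  0  1  0   2 ]
  [ 0  0  0  1  -2 ]

[[1, 0, 0, 0, 4], [0, 1, 0, 0, -4], [0, 0, 1, 0, 2], [0, 0, 0, 1, -2]]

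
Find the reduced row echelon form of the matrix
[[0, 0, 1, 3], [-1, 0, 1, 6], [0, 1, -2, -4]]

[[1, 0, 0, -3], [0, 1, 0, 2], [0, 0, 1, 3]]

ρ1 ↔ ρ2
  [ -1  0   1   6 ]
  [  0  0   1   3 ]
  [  0  1  -2  -4 ]
ρ1 ← -1·ρ1
  [ 1  0  -1  -6 ]
  [ 0  0   1   3 ]
  [ 0  1  -2  -4 ]
ρ2 ↔ ρ3
  [ 1  0  -1  -6 ]
  [ 0  1  -2  -4 ]
  [ 0  0   1   3 ]
ρ2 ← ρ2 + 2·ρ3
  [ 1  0  -1  -6 ]
  [ 0  1   0   2 ]
  [ 0  0   1   3 ]
ρ1 ← ρ1 + ρ3
  [ 1  0  0  -3 ]
  [ 0  1  0   2 ]
  [ 0  0  1   3 ]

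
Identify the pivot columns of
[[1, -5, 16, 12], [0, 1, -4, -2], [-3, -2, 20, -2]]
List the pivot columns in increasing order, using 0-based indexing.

0, 1

Add 3 times r1 to r3.
  [ 1   -5  16  12 ]
  [ 0    1  -4  -2 ]
  [ 0  -17  68  34 ]
Add 17 times r2 to r3.
  [ 1  -5  16  12 ]
  [ 0   1  -4  -2 ]
  [ 0   0   0   0 ]
Add 5 times r2 to r1.
  [ 1  0  -4   2 ]
  [ 0  1  -4  -2 ]
  [ 0  0   0   0 ]
Pivot columns are the columns containing a leading 1.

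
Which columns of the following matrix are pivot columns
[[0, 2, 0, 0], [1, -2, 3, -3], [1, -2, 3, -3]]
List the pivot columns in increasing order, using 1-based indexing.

1, 2

R1 <-> R2
  [ 1  -2  3  -3 ]
  [ 0   2  0   0 ]
  [ 1  -2  3  -3 ]
R3 → R3 − R1
  [ 1  -2  3  -3 ]
  [ 0   2  0   0 ]
  [ 0   0  0   0 ]
R2 → 1/2·R2
  [ 1  -2  3  -3 ]
  [ 0   1  0   0 ]
  [ 0   0  0   0 ]
R1 → R1 + 2·R2
  [ 1  0  3  -3 ]
  [ 0  1  0   0 ]
  [ 0  0  0   0 ]
Pivot columns are the columns containing a leading 1.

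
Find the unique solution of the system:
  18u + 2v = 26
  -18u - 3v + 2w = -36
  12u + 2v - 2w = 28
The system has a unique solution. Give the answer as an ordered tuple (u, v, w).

(5/3, -2, -6)

Form the augmented matrix and row-reduce:
  [  18   2   0  |   26 ]
  [ -18  -3   2  |  -36 ]
  [  12   2  -2  |   28 ]
R1 := 1/18·R1
R2 := R2 + 18·R1
R3 := R3 − 12·R1
R2 := -1·R2
R3 := R3 − 2/3·R2
R3 := -3/2·R3
R2 := R2 + 2·R3
R1 := R1 − 1/9·R2
Reading off the last column: u = 5/3, v = -2, w = -6.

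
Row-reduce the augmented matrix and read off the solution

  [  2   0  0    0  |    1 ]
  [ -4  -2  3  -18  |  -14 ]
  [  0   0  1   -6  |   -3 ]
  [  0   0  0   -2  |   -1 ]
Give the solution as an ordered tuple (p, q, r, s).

(1/2, 3/2, 0, 1/2)

R1 := 1/2·R1
  [  1   0  0    0  |  1/2 ]
  [ -4  -2  3  -18  |  -14 ]
  [  0   0  1   -6  |   -3 ]
  [  0   0  0   -2  |   -1 ]
R2 := R2 + 4·R1
  [ 1   0  0    0  |  1/2 ]
  [ 0  -2  3  -18  |  -12 ]
  [ 0   0  1   -6  |   -3 ]
  [ 0   0  0   -2  |   -1 ]
R2 := -1/2·R2
  [ 1  0     0   0  |  1/2 ]
  [ 0  1  -3/2   9  |    6 ]
  [ 0  0     1  -6  |   -3 ]
  [ 0  0     0  -2  |   -1 ]
R4 := -1/2·R4
  [ 1  0     0   0  |  1/2 ]
  [ 0  1  -3/2   9  |    6 ]
  [ 0  0     1  -6  |   -3 ]
  [ 0  0     0   1  |  1/2 ]
R3 := R3 + 6·R4
  [ 1  0     0  0  |  1/2 ]
  [ 0  1  -3/2  9  |    6 ]
  [ 0  0     1  0  |    0 ]
  [ 0  0     0  1  |  1/2 ]
R2 := R2 − 9·R4
  [ 1  0     0  0  |  1/2 ]
  [ 0  1  -3/2  0  |  3/2 ]
  [ 0  0     1  0  |    0 ]
  [ 0  0     0  1  |  1/2 ]
R2 := R2 + 3/2·R3
  [ 1  0  0  0  |  1/2 ]
  [ 0  1  0  0  |  3/2 ]
  [ 0  0  1  0  |    0 ]
  [ 0  0  0  1  |  1/2 ]
Reading off the last column: p = 1/2, q = 3/2, r = 0, s = 1/2.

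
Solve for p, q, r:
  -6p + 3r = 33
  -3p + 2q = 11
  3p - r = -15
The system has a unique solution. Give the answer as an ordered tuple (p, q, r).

(-4, -1/2, 3)

Form the augmented matrix and row-reduce:
  [ -6  0   3  |   33 ]
  [ -3  2   0  |   11 ]
  [  3  0  -1  |  -15 ]
r1 ← -1/6·r1
  [  1  0  -1/2  |  -11/2 ]
  [ -3  2     0  |     11 ]
  [  3  0    -1  |    -15 ]
r2 ← r2 + 3·r1
  [ 1  0  -1/2  |  -11/2 ]
  [ 0  2  -3/2  |  -11/2 ]
  [ 3  0    -1  |    -15 ]
r3 ← r3 − 3·r1
  [ 1  0  -1/2  |  -11/2 ]
  [ 0  2  -3/2  |  -11/2 ]
  [ 0  0   1/2  |    3/2 ]
r2 ← 1/2·r2
  [ 1  0  -1/2  |  -11/2 ]
  [ 0  1  -3/4  |  -11/4 ]
  [ 0  0   1/2  |    3/2 ]
r3 ← 2·r3
  [ 1  0  -1/2  |  -11/2 ]
  [ 0  1  -3/4  |  -11/4 ]
  [ 0  0     1  |      3 ]
r2 ← r2 + 3/4·r3
  [ 1  0  -1/2  |  -11/2 ]
  [ 0  1     0  |   -1/2 ]
  [ 0  0     1  |      3 ]
r1 ← r1 + 1/2·r3
  [ 1  0  0  |    -4 ]
  [ 0  1  0  |  -1/2 ]
  [ 0  0  1  |     3 ]
Reading off the last column: p = -4, q = -1/2, r = 3.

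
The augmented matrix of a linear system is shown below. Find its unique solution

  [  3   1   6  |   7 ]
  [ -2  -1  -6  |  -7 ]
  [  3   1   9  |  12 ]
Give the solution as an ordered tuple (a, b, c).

Multiply R1 by 1/3.
  [  1  1/3   2  |  7/3 ]
  [ -2   -1  -6  |   -7 ]
  [  3    1   9  |   12 ]
Add 2 times R1 to R2.
  [ 1   1/3   2  |   7/3 ]
  [ 0  -1/3  -2  |  -7/3 ]
  [ 3     1   9  |    12 ]
Subtract 3 times R1 from R3.
  [ 1   1/3   2  |   7/3 ]
  [ 0  -1/3  -2  |  -7/3 ]
  [ 0     0   3  |     5 ]
Multiply R2 by -3.
  [ 1  1/3  2  |  7/3 ]
  [ 0    1  6  |    7 ]
  [ 0    0  3  |    5 ]
Multiply R3 by 1/3.
  [ 1  1/3  2  |  7/3 ]
  [ 0    1  6  |    7 ]
  [ 0    0  1  |  5/3 ]
Subtract 6 times R3 from R2.
  [ 1  1/3  2  |  7/3 ]
  [ 0    1  0  |   -3 ]
  [ 0    0  1  |  5/3 ]
Subtract 2 times R3 from R1.
  [ 1  1/3  0  |   -1 ]
  [ 0    1  0  |   -3 ]
  [ 0    0  1  |  5/3 ]
Subtract 1/3 times R2 from R1.
  [ 1  0  0  |    0 ]
  [ 0  1  0  |   -3 ]
  [ 0  0  1  |  5/3 ]
Reading off the last column: a = 0, b = -3, c = 5/3.

(0, -3, 5/3)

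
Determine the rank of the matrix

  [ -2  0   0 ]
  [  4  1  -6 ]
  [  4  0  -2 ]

Multiply R1 by -1/2.
  [ 1  0   0 ]
  [ 4  1  -6 ]
  [ 4  0  -2 ]
Subtract 4 times R1 from R2.
  [ 1  0   0 ]
  [ 0  1  -6 ]
  [ 4  0  -2 ]
Subtract 4 times R1 from R3.
  [ 1  0   0 ]
  [ 0  1  -6 ]
  [ 0  0  -2 ]
Multiply R3 by -1/2.
  [ 1  0   0 ]
  [ 0  1  -6 ]
  [ 0  0   1 ]
Add 6 times R3 to R2.
  [ 1  0  0 ]
  [ 0  1  0 ]
  [ 0  0  1 ]
The reduced form has 3 nonzero rows.

rank = 3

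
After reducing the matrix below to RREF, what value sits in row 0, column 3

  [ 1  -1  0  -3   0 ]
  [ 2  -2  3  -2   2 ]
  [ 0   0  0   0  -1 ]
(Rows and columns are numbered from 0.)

-3

ρ2 → ρ2 − 2·ρ1
ρ2 → 1/3·ρ2
ρ3 → -1·ρ3
ρ2 → ρ2 − 2/3·ρ3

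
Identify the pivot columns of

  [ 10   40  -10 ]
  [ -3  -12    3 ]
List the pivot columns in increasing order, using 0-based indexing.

0

ρ1 -> 1/10·ρ1
  [  1    4  -1 ]
  [ -3  -12   3 ]
ρ2 -> ρ2 + 3·ρ1
  [ 1  4  -1 ]
  [ 0  0   0 ]
Pivot columns are the columns containing a leading 1.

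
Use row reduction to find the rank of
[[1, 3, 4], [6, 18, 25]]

rank = 2

r2 := r2 − 6·r1
  [ 1  3  4 ]
  [ 0  0  1 ]
r1 := r1 − 4·r2
  [ 1  3  0 ]
  [ 0  0  1 ]
The reduced form has 2 nonzero rows.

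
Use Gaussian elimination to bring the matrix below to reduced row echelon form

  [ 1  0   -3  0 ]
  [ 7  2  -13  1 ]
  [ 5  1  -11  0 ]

[[1, 0, -3, 0], [0, 1, 4, 0], [0, 0, 0, 1]]

R2 ← R2 − 7·R1
R3 ← R3 − 5·R1
R2 ← 1/2·R2
R3 ← R3 − R2
R3 ← -2·R3
R2 ← R2 − 1/2·R3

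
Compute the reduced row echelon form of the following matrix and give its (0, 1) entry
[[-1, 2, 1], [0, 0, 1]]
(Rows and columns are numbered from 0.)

-2

r1 -> -1·r1
  [ 1  -2  -1 ]
  [ 0   0   1 ]
r1 -> r1 + r2
  [ 1  -2  0 ]
  [ 0   0  1 ]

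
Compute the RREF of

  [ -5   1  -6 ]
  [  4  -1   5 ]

ρ1 ← -1/5·ρ1
  [ 1  -1/5  6/5 ]
  [ 4    -1    5 ]
ρ2 ← ρ2 − 4·ρ1
  [ 1  -1/5  6/5 ]
  [ 0  -1/5  1/5 ]
ρ2 ← -5·ρ2
  [ 1  -1/5  6/5 ]
  [ 0     1   -1 ]
ρ1 ← ρ1 + 1/5·ρ2
  [ 1  0   1 ]
  [ 0  1  -1 ]

[[1, 0, 1], [0, 1, -1]]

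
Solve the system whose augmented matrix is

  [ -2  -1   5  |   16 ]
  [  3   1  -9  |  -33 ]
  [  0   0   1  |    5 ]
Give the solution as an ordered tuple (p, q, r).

(3, 3, 5)

R1 ← -1/2·R1
  [ 1  1/2  -5/2  |   -8 ]
  [ 3    1    -9  |  -33 ]
  [ 0    0     1  |    5 ]
R2 ← R2 − 3·R1
  [ 1   1/2  -5/2  |  -8 ]
  [ 0  -1/2  -3/2  |  -9 ]
  [ 0     0     1  |   5 ]
R2 ← -2·R2
  [ 1  1/2  -5/2  |  -8 ]
  [ 0    1     3  |  18 ]
  [ 0    0     1  |   5 ]
R2 ← R2 − 3·R3
  [ 1  1/2  -5/2  |  -8 ]
  [ 0    1     0  |   3 ]
  [ 0    0     1  |   5 ]
R1 ← R1 + 5/2·R3
  [ 1  1/2  0  |  9/2 ]
  [ 0    1  0  |    3 ]
  [ 0    0  1  |    5 ]
R1 ← R1 − 1/2·R2
  [ 1  0  0  |  3 ]
  [ 0  1  0  |  3 ]
  [ 0  0  1  |  5 ]
Reading off the last column: p = 3, q = 3, r = 5.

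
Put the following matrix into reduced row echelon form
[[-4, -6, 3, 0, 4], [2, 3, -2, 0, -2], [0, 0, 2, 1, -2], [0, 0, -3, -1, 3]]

Multiply ρ1 by -1/4.
  [ 1  3/2  -3/4   0  -1 ]
  [ 2    3    -2   0  -2 ]
  [ 0    0     2   1  -2 ]
  [ 0    0    -3  -1   3 ]
Subtract 2 times ρ1 from ρ2.
  [ 1  3/2  -3/4   0  -1 ]
  [ 0    0  -1/2   0   0 ]
  [ 0    0     2   1  -2 ]
  [ 0    0    -3  -1   3 ]
Multiply ρ2 by -2.
  [ 1  3/2  -3/4   0  -1 ]
  [ 0    0     1   0   0 ]
  [ 0    0     2   1  -2 ]
  [ 0    0    -3  -1   3 ]
Subtract 2 times ρ2 from ρ3.
  [ 1  3/2  -3/4   0  -1 ]
  [ 0    0     1   0   0 ]
  [ 0    0     0   1  -2 ]
  [ 0    0    -3  -1   3 ]
Add 3 times ρ2 to ρ4.
  [ 1  3/2  -3/4   0  -1 ]
  [ 0    0     1   0   0 ]
  [ 0    0     0   1  -2 ]
  [ 0    0     0  -1   3 ]
Add ρ3 to ρ4.
  [ 1  3/2  -3/4  0  -1 ]
  [ 0    0     1  0   0 ]
  [ 0    0     0  1  -2 ]
  [ 0    0     0  0   1 ]
Add 2 times ρ4 to ρ3.
  [ 1  3/2  -3/4  0  -1 ]
  [ 0    0     1  0   0 ]
  [ 0    0     0  1   0 ]
  [ 0    0     0  0   1 ]
Add ρ4 to ρ1.
  [ 1  3/2  -3/4  0  0 ]
  [ 0    0     1  0  0 ]
  [ 0    0     0  1  0 ]
  [ 0    0     0  0  1 ]
Add 3/4 times ρ2 to ρ1.
  [ 1  3/2  0  0  0 ]
  [ 0    0  1  0  0 ]
  [ 0    0  0  1  0 ]
  [ 0    0  0  0  1 ]

[[1, 3/2, 0, 0, 0], [0, 0, 1, 0, 0], [0, 0, 0, 1, 0], [0, 0, 0, 0, 1]]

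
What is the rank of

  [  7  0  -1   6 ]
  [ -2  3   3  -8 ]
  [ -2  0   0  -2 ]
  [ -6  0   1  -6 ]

rank = 4

Multiply ρ1 by 1/7.
  [  1  0  -1/7  6/7 ]
  [ -2  3     3   -8 ]
  [ -2  0     0   -2 ]
  [ -6  0     1   -6 ]
Add 2 times ρ1 to ρ2.
  [  1  0  -1/7    6/7 ]
  [  0  3  19/7  -44/7 ]
  [ -2  0     0     -2 ]
  [ -6  0     1     -6 ]
Add 2 times ρ1 to ρ3.
  [  1  0  -1/7    6/7 ]
  [  0  3  19/7  -44/7 ]
  [  0  0  -2/7   -2/7 ]
  [ -6  0     1     -6 ]
Add 6 times ρ1 to ρ4.
  [ 1  0  -1/7    6/7 ]
  [ 0  3  19/7  -44/7 ]
  [ 0  0  -2/7   -2/7 ]
  [ 0  0   1/7   -6/7 ]
Multiply ρ2 by 1/3.
  [ 1  0   -1/7     6/7 ]
  [ 0  1  19/21  -44/21 ]
  [ 0  0   -2/7    -2/7 ]
  [ 0  0    1/7    -6/7 ]
Multiply ρ3 by -7/2.
  [ 1  0   -1/7     6/7 ]
  [ 0  1  19/21  -44/21 ]
  [ 0  0      1       1 ]
  [ 0  0    1/7    -6/7 ]
Subtract 1/7 times ρ3 from ρ4.
  [ 1  0   -1/7     6/7 ]
  [ 0  1  19/21  -44/21 ]
  [ 0  0      1       1 ]
  [ 0  0      0      -1 ]
Multiply ρ4 by -1.
  [ 1  0   -1/7     6/7 ]
  [ 0  1  19/21  -44/21 ]
  [ 0  0      1       1 ]
  [ 0  0      0       1 ]
Subtract ρ4 from ρ3.
  [ 1  0   -1/7     6/7 ]
  [ 0  1  19/21  -44/21 ]
  [ 0  0      1       0 ]
  [ 0  0      0       1 ]
Add 44/21 times ρ4 to ρ2.
  [ 1  0   -1/7  6/7 ]
  [ 0  1  19/21    0 ]
  [ 0  0      1    0 ]
  [ 0  0      0    1 ]
Subtract 6/7 times ρ4 from ρ1.
  [ 1  0   -1/7  0 ]
  [ 0  1  19/21  0 ]
  [ 0  0      1  0 ]
  [ 0  0      0  1 ]
Subtract 19/21 times ρ3 from ρ2.
  [ 1  0  -1/7  0 ]
  [ 0  1     0  0 ]
  [ 0  0     1  0 ]
  [ 0  0     0  1 ]
Add 1/7 times ρ3 to ρ1.
  [ 1  0  0  0 ]
  [ 0  1  0  0 ]
  [ 0  0  1  0 ]
  [ 0  0  0  1 ]
The reduced form has 4 nonzero rows.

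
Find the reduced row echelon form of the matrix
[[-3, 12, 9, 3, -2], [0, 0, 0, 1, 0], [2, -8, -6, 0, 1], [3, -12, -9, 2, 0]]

[[1, -4, -3, 0, 0], [0, 0, 0, 1, 0], [0, 0, 0, 0, 1], [0, 0, 0, 0, 0]]

R1 := -1/3·R1
R3 := R3 − 2·R1
R4 := R4 − 3·R1
R3 := R3 − 2·R2
R4 := R4 − 5·R2
R3 := -3·R3
R4 := R4 + 2·R3
R1 := R1 − 2/3·R3
R1 := R1 + R2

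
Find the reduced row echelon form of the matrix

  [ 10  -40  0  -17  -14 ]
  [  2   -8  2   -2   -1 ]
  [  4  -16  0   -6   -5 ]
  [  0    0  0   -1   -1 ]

[[1, -4, 0, 0, 0], [0, 0, 1, 0, 0], [0, 0, 0, 1, 0], [0, 0, 0, 0, 1]]

r1 → 1/10·r1
  [ 1   -4  0  -17/10  -7/5 ]
  [ 2   -8  2      -2    -1 ]
  [ 4  -16  0      -6    -5 ]
  [ 0    0  0      -1    -1 ]
r2 → r2 − 2·r1
  [ 1   -4  0  -17/10  -7/5 ]
  [ 0    0  2     7/5   9/5 ]
  [ 4  -16  0      -6    -5 ]
  [ 0    0  0      -1    -1 ]
r3 → r3 − 4·r1
  [ 1  -4  0  -17/10  -7/5 ]
  [ 0   0  2     7/5   9/5 ]
  [ 0   0  0     4/5   3/5 ]
  [ 0   0  0      -1    -1 ]
r2 → 1/2·r2
  [ 1  -4  0  -17/10  -7/5 ]
  [ 0   0  1    7/10  9/10 ]
  [ 0   0  0     4/5   3/5 ]
  [ 0   0  0      -1    -1 ]
r3 → 5/4·r3
  [ 1  -4  0  -17/10  -7/5 ]
  [ 0   0  1    7/10  9/10 ]
  [ 0   0  0       1   3/4 ]
  [ 0   0  0      -1    -1 ]
r4 → r4 + r3
  [ 1  -4  0  -17/10  -7/5 ]
  [ 0   0  1    7/10  9/10 ]
  [ 0   0  0       1   3/4 ]
  [ 0   0  0       0  -1/4 ]
r4 → -4·r4
  [ 1  -4  0  -17/10  -7/5 ]
  [ 0   0  1    7/10  9/10 ]
  [ 0   0  0       1   3/4 ]
  [ 0   0  0       0     1 ]
r3 → r3 − 3/4·r4
  [ 1  -4  0  -17/10  -7/5 ]
  [ 0   0  1    7/10  9/10 ]
  [ 0   0  0       1     0 ]
  [ 0   0  0       0     1 ]
r2 → r2 − 9/10·r4
  [ 1  -4  0  -17/10  -7/5 ]
  [ 0   0  1    7/10     0 ]
  [ 0   0  0       1     0 ]
  [ 0   0  0       0     1 ]
r1 → r1 + 7/5·r4
  [ 1  -4  0  -17/10  0 ]
  [ 0   0  1    7/10  0 ]
  [ 0   0  0       1  0 ]
  [ 0   0  0       0  1 ]
r2 → r2 − 7/10·r3
  [ 1  -4  0  -17/10  0 ]
  [ 0   0  1       0  0 ]
  [ 0   0  0       1  0 ]
  [ 0   0  0       0  1 ]
r1 → r1 + 17/10·r3
  [ 1  -4  0  0  0 ]
  [ 0   0  1  0  0 ]
  [ 0   0  0  1  0 ]
  [ 0   0  0  0  1 ]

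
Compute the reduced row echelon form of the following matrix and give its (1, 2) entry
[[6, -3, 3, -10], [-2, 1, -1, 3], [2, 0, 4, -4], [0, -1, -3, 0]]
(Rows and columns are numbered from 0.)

r1 -> 1/6·r1
r2 -> r2 + 2·r1
r3 -> r3 − 2·r1
r2 <-> r3
r4 -> r4 + r2
r3 -> -3·r3
r4 -> r4 + 2/3·r3
r2 -> r2 + 2/3·r3
r1 -> r1 + 5/3·r3
r1 -> r1 + 1/2·r2

3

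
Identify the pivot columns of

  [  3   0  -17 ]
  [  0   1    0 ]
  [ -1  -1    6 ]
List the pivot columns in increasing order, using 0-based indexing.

0, 1, 2

ρ1 := 1/3·ρ1
  [  1   0  -17/3 ]
  [  0   1      0 ]
  [ -1  -1      6 ]
ρ3 := ρ3 + ρ1
  [ 1   0  -17/3 ]
  [ 0   1      0 ]
  [ 0  -1    1/3 ]
ρ3 := ρ3 + ρ2
  [ 1  0  -17/3 ]
  [ 0  1      0 ]
  [ 0  0    1/3 ]
ρ3 := 3·ρ3
  [ 1  0  -17/3 ]
  [ 0  1      0 ]
  [ 0  0      1 ]
ρ1 := ρ1 + 17/3·ρ3
  [ 1  0  0 ]
  [ 0  1  0 ]
  [ 0  0  1 ]
Pivot columns are the columns containing a leading 1.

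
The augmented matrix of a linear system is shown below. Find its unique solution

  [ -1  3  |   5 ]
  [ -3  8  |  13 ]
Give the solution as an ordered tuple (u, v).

(1, 2)

ρ1 → -1·ρ1
ρ2 → ρ2 + 3·ρ1
ρ2 → -1·ρ2
ρ1 → ρ1 + 3·ρ2
Reading off the last column: u = 1, v = 2.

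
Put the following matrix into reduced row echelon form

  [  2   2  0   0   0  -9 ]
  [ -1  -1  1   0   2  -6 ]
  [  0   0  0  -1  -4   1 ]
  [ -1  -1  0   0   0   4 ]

[[1, 1, 0, 0, 0, 0], [0, 0, 1, 0, 2, 0], [0, 0, 0, 1, 4, 0], [0, 0, 0, 0, 0, 1]]

R1 := 1/2·R1
R2 := R2 + R1
R4 := R4 + R1
R3 := -1·R3
R4 := -2·R4
R3 := R3 + R4
R2 := R2 + 21/2·R4
R1 := R1 + 9/2·R4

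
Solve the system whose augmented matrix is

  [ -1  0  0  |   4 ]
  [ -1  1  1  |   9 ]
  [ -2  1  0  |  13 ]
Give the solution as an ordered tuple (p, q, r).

(-4, 5, 0)

ρ1 -> -1·ρ1
  [  1  0  0  |  -4 ]
  [ -1  1  1  |   9 ]
  [ -2  1  0  |  13 ]
ρ2 -> ρ2 + ρ1
  [  1  0  0  |  -4 ]
  [  0  1  1  |   5 ]
  [ -2  1  0  |  13 ]
ρ3 -> ρ3 + 2·ρ1
  [ 1  0  0  |  -4 ]
  [ 0  1  1  |   5 ]
  [ 0  1  0  |   5 ]
ρ3 -> ρ3 − ρ2
  [ 1  0   0  |  -4 ]
  [ 0  1   1  |   5 ]
  [ 0  0  -1  |   0 ]
ρ3 -> -1·ρ3
  [ 1  0  0  |  -4 ]
  [ 0  1  1  |   5 ]
  [ 0  0  1  |   0 ]
ρ2 -> ρ2 − ρ3
  [ 1  0  0  |  -4 ]
  [ 0  1  0  |   5 ]
  [ 0  0  1  |   0 ]
Reading off the last column: p = -4, q = 5, r = 0.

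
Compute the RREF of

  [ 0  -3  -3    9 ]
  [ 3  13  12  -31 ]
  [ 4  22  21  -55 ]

[[1, 0, 0, 3], [0, 1, 0, -4], [0, 0, 1, 1]]

Swap R1 and R2.
  [ 3  13  12  -31 ]
  [ 0  -3  -3    9 ]
  [ 4  22  21  -55 ]
Multiply R1 by 1/3.
  [ 1  13/3   4  -31/3 ]
  [ 0    -3  -3      9 ]
  [ 4    22  21    -55 ]
Subtract 4 times R1 from R3.
  [ 1  13/3   4  -31/3 ]
  [ 0    -3  -3      9 ]
  [ 0  14/3   5  -41/3 ]
Multiply R2 by -1/3.
  [ 1  13/3  4  -31/3 ]
  [ 0     1  1     -3 ]
  [ 0  14/3  5  -41/3 ]
Subtract 14/3 times R2 from R3.
  [ 1  13/3    4  -31/3 ]
  [ 0     1    1     -3 ]
  [ 0     0  1/3    1/3 ]
Multiply R3 by 3.
  [ 1  13/3  4  -31/3 ]
  [ 0     1  1     -3 ]
  [ 0     0  1      1 ]
Subtract R3 from R2.
  [ 1  13/3  4  -31/3 ]
  [ 0     1  0     -4 ]
  [ 0     0  1      1 ]
Subtract 4 times R3 from R1.
  [ 1  13/3  0  -43/3 ]
  [ 0     1  0     -4 ]
  [ 0     0  1      1 ]
Subtract 13/3 times R2 from R1.
  [ 1  0  0   3 ]
  [ 0  1  0  -4 ]
  [ 0  0  1   1 ]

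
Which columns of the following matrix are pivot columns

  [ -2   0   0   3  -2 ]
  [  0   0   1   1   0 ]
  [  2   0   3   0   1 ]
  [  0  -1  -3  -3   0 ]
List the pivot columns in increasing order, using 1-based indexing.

1, 2, 3, 5

R1 → -1/2·R1
  [ 1   0   0  -3/2  1 ]
  [ 0   0   1     1  0 ]
  [ 2   0   3     0  1 ]
  [ 0  -1  -3    -3  0 ]
R3 → R3 − 2·R1
  [ 1   0   0  -3/2   1 ]
  [ 0   0   1     1   0 ]
  [ 0   0   3     3  -1 ]
  [ 0  -1  -3    -3   0 ]
R2 ↔ R4
  [ 1   0   0  -3/2   1 ]
  [ 0  -1  -3    -3   0 ]
  [ 0   0   3     3  -1 ]
  [ 0   0   1     1   0 ]
R2 → -1·R2
  [ 1  0  0  -3/2   1 ]
  [ 0  1  3     3   0 ]
  [ 0  0  3     3  -1 ]
  [ 0  0  1     1   0 ]
R3 → 1/3·R3
  [ 1  0  0  -3/2     1 ]
  [ 0  1  3     3     0 ]
  [ 0  0  1     1  -1/3 ]
  [ 0  0  1     1     0 ]
R4 → R4 − R3
  [ 1  0  0  -3/2     1 ]
  [ 0  1  3     3     0 ]
  [ 0  0  1     1  -1/3 ]
  [ 0  0  0     0   1/3 ]
R4 → 3·R4
  [ 1  0  0  -3/2     1 ]
  [ 0  1  3     3     0 ]
  [ 0  0  1     1  -1/3 ]
  [ 0  0  0     0     1 ]
R3 → R3 + 1/3·R4
  [ 1  0  0  -3/2  1 ]
  [ 0  1  3     3  0 ]
  [ 0  0  1     1  0 ]
  [ 0  0  0     0  1 ]
R1 → R1 − R4
  [ 1  0  0  -3/2  0 ]
  [ 0  1  3     3  0 ]
  [ 0  0  1     1  0 ]
  [ 0  0  0     0  1 ]
R2 → R2 − 3·R3
  [ 1  0  0  -3/2  0 ]
  [ 0  1  0     0  0 ]
  [ 0  0  1     1  0 ]
  [ 0  0  0     0  1 ]
Pivot columns are the columns containing a leading 1.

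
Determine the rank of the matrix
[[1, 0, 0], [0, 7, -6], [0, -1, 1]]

rank = 3

Multiply R2 by 1/7.
  [ 1   0     0 ]
  [ 0   1  -6/7 ]
  [ 0  -1     1 ]
Add R2 to R3.
  [ 1  0     0 ]
  [ 0  1  -6/7 ]
  [ 0  0   1/7 ]
Multiply R3 by 7.
  [ 1  0     0 ]
  [ 0  1  -6/7 ]
  [ 0  0     1 ]
Add 6/7 times R3 to R2.
  [ 1  0  0 ]
  [ 0  1  0 ]
  [ 0  0  1 ]
The reduced form has 3 nonzero rows.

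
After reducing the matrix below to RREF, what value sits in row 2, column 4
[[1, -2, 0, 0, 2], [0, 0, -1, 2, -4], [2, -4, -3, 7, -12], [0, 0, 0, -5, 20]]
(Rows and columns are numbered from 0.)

-4

r3 := r3 − 2·r1
  [ 1  -2   0   0    2 ]
  [ 0   0  -1   2   -4 ]
  [ 0   0  -3   7  -16 ]
  [ 0   0   0  -5   20 ]
r2 := -1·r2
  [ 1  -2   0   0    2 ]
  [ 0   0   1  -2    4 ]
  [ 0   0  -3   7  -16 ]
  [ 0   0   0  -5   20 ]
r3 := r3 + 3·r2
  [ 1  -2  0   0   2 ]
  [ 0   0  1  -2   4 ]
  [ 0   0  0   1  -4 ]
  [ 0   0  0  -5  20 ]
r4 := r4 + 5·r3
  [ 1  -2  0   0   2 ]
  [ 0   0  1  -2   4 ]
  [ 0   0  0   1  -4 ]
  [ 0   0  0   0   0 ]
r2 := r2 + 2·r3
  [ 1  -2  0  0   2 ]
  [ 0   0  1  0  -4 ]
  [ 0   0  0  1  -4 ]
  [ 0   0  0  0   0 ]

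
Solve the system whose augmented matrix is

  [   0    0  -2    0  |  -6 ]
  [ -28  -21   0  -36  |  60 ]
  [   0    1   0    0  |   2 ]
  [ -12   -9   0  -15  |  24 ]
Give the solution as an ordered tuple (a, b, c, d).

Swap r1 and r2.
  [ -28  -21   0  -36  |  60 ]
  [   0    0  -2    0  |  -6 ]
  [   0    1   0    0  |   2 ]
  [ -12   -9   0  -15  |  24 ]
Multiply r1 by -1/28.
  [   1  3/4   0  9/7  |  -15/7 ]
  [   0    0  -2    0  |     -6 ]
  [   0    1   0    0  |      2 ]
  [ -12   -9   0  -15  |     24 ]
Add 12 times r1 to r4.
  [ 1  3/4   0  9/7  |  -15/7 ]
  [ 0    0  -2    0  |     -6 ]
  [ 0    1   0    0  |      2 ]
  [ 0    0   0  3/7  |  -12/7 ]
Swap r2 and r3.
  [ 1  3/4   0  9/7  |  -15/7 ]
  [ 0    1   0    0  |      2 ]
  [ 0    0  -2    0  |     -6 ]
  [ 0    0   0  3/7  |  -12/7 ]
Multiply r3 by -1/2.
  [ 1  3/4  0  9/7  |  -15/7 ]
  [ 0    1  0    0  |      2 ]
  [ 0    0  1    0  |      3 ]
  [ 0    0  0  3/7  |  -12/7 ]
Multiply r4 by 7/3.
  [ 1  3/4  0  9/7  |  -15/7 ]
  [ 0    1  0    0  |      2 ]
  [ 0    0  1    0  |      3 ]
  [ 0    0  0    1  |     -4 ]
Subtract 9/7 times r4 from r1.
  [ 1  3/4  0  0  |   3 ]
  [ 0    1  0  0  |   2 ]
  [ 0    0  1  0  |   3 ]
  [ 0    0  0  1  |  -4 ]
Subtract 3/4 times r2 from r1.
  [ 1  0  0  0  |  3/2 ]
  [ 0  1  0  0  |    2 ]
  [ 0  0  1  0  |    3 ]
  [ 0  0  0  1  |   -4 ]
Reading off the last column: a = 3/2, b = 2, c = 3, d = -4.

(3/2, 2, 3, -4)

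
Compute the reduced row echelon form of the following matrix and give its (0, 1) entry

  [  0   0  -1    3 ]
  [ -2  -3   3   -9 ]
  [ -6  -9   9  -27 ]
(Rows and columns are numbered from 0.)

ρ1 <=> ρ2
ρ1 := -1/2·ρ1
ρ3 := ρ3 + 6·ρ1
ρ2 := -1·ρ2
ρ1 := ρ1 + 3/2·ρ2

3/2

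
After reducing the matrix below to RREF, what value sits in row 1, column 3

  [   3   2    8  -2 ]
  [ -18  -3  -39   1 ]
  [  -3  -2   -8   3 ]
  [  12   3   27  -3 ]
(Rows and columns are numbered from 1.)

2

R1 ← 1/3·R1
R2 ← R2 + 18·R1
R3 ← R3 + 3·R1
R4 ← R4 − 12·R1
R2 ← 1/9·R2
R4 ← R4 + 5·R2
R4 ← R4 + 10/9·R3
R2 ← R2 + 11/9·R3
R1 ← R1 + 2/3·R3
R1 ← R1 − 2/3·R2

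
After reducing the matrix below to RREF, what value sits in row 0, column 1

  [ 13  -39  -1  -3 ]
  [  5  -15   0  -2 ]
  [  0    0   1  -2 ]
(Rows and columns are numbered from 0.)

R1 := 1/13·R1
  [ 1   -3  -1/13  -3/13 ]
  [ 5  -15      0     -2 ]
  [ 0    0      1     -2 ]
R2 := R2 − 5·R1
  [ 1  -3  -1/13   -3/13 ]
  [ 0   0   5/13  -11/13 ]
  [ 0   0      1      -2 ]
R2 := 13/5·R2
  [ 1  -3  -1/13  -3/13 ]
  [ 0   0      1  -11/5 ]
  [ 0   0      1     -2 ]
R3 := R3 − R2
  [ 1  -3  -1/13  -3/13 ]
  [ 0   0      1  -11/5 ]
  [ 0   0      0    1/5 ]
R3 := 5·R3
  [ 1  -3  -1/13  -3/13 ]
  [ 0   0      1  -11/5 ]
  [ 0   0      0      1 ]
R2 := R2 + 11/5·R3
  [ 1  -3  -1/13  -3/13 ]
  [ 0   0      1      0 ]
  [ 0   0      0      1 ]
R1 := R1 + 3/13·R3
  [ 1  -3  -1/13  0 ]
  [ 0   0      1  0 ]
  [ 0   0      0  1 ]
R1 := R1 + 1/13·R2
  [ 1  -3  0  0 ]
  [ 0   0  1  0 ]
  [ 0   0  0  1 ]

-3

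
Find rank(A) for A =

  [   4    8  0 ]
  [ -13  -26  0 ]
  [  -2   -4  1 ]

ρ1 := 1/4·ρ1
  [   1    2  0 ]
  [ -13  -26  0 ]
  [  -2   -4  1 ]
ρ2 := ρ2 + 13·ρ1
  [  1   2  0 ]
  [  0   0  0 ]
  [ -2  -4  1 ]
ρ3 := ρ3 + 2·ρ1
  [ 1  2  0 ]
  [ 0  0  0 ]
  [ 0  0  1 ]
ρ2 <=> ρ3
  [ 1  2  0 ]
  [ 0  0  1 ]
  [ 0  0  0 ]
The reduced form has 2 nonzero rows.

rank = 2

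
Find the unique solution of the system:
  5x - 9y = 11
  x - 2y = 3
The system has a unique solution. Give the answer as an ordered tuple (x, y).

(-5, -4)

Form the augmented matrix and row-reduce:
  [ 5  -9  |  11 ]
  [ 1  -2  |   3 ]
r1 → 1/5·r1
  [ 1  -9/5  |  11/5 ]
  [ 1    -2  |     3 ]
r2 → r2 − r1
  [ 1  -9/5  |  11/5 ]
  [ 0  -1/5  |   4/5 ]
r2 → -5·r2
  [ 1  -9/5  |  11/5 ]
  [ 0     1  |    -4 ]
r1 → r1 + 9/5·r2
  [ 1  0  |  -5 ]
  [ 0  1  |  -4 ]
Reading off the last column: x = -5, y = -4.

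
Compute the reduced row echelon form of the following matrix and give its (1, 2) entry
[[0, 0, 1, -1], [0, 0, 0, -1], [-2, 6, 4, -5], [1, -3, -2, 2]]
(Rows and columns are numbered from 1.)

ρ1 <-> ρ3
  [ -2   6   4  -5 ]
  [  0   0   0  -1 ]
  [  0   0   1  -1 ]
  [  1  -3  -2   2 ]
ρ1 ← -1/2·ρ1
  [ 1  -3  -2  5/2 ]
  [ 0   0   0   -1 ]
  [ 0   0   1   -1 ]
  [ 1  -3  -2    2 ]
ρ4 ← ρ4 − ρ1
  [ 1  -3  -2   5/2 ]
  [ 0   0   0    -1 ]
  [ 0   0   1    -1 ]
  [ 0   0   0  -1/2 ]
ρ2 <-> ρ3
  [ 1  -3  -2   5/2 ]
  [ 0   0   1    -1 ]
  [ 0   0   0    -1 ]
  [ 0   0   0  -1/2 ]
ρ3 ← -1·ρ3
  [ 1  -3  -2   5/2 ]
  [ 0   0   1    -1 ]
  [ 0   0   0     1 ]
  [ 0   0   0  -1/2 ]
ρ4 ← ρ4 + 1/2·ρ3
  [ 1  -3  -2  5/2 ]
  [ 0   0   1   -1 ]
  [ 0   0   0    1 ]
  [ 0   0   0    0 ]
ρ2 ← ρ2 + ρ3
  [ 1  -3  -2  5/2 ]
  [ 0   0   1    0 ]
  [ 0   0   0    1 ]
  [ 0   0   0    0 ]
ρ1 ← ρ1 − 5/2·ρ3
  [ 1  -3  -2  0 ]
  [ 0   0   1  0 ]
  [ 0   0   0  1 ]
  [ 0   0   0  0 ]
ρ1 ← ρ1 + 2·ρ2
  [ 1  -3  0  0 ]
  [ 0   0  1  0 ]
  [ 0   0  0  1 ]
  [ 0   0  0  0 ]

-3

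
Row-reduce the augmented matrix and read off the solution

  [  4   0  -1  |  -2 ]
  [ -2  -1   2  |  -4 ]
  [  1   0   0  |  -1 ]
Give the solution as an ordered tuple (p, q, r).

(-1, 2, -2)

R1 → 1/4·R1
  [  1   0  -1/4  |  -1/2 ]
  [ -2  -1     2  |    -4 ]
  [  1   0     0  |    -1 ]
R2 → R2 + 2·R1
  [ 1   0  -1/4  |  -1/2 ]
  [ 0  -1   3/2  |    -5 ]
  [ 1   0     0  |    -1 ]
R3 → R3 − R1
  [ 1   0  -1/4  |  -1/2 ]
  [ 0  -1   3/2  |    -5 ]
  [ 0   0   1/4  |  -1/2 ]
R2 → -1·R2
  [ 1  0  -1/4  |  -1/2 ]
  [ 0  1  -3/2  |     5 ]
  [ 0  0   1/4  |  -1/2 ]
R3 → 4·R3
  [ 1  0  -1/4  |  -1/2 ]
  [ 0  1  -3/2  |     5 ]
  [ 0  0     1  |    -2 ]
R2 → R2 + 3/2·R3
  [ 1  0  -1/4  |  -1/2 ]
  [ 0  1     0  |     2 ]
  [ 0  0     1  |    -2 ]
R1 → R1 + 1/4·R3
  [ 1  0  0  |  -1 ]
  [ 0  1  0  |   2 ]
  [ 0  0  1  |  -2 ]
Reading off the last column: p = -1, q = 2, r = -2.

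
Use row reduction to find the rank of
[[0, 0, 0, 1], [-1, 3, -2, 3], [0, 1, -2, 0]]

r1 ↔ r2
r1 -> -1·r1
r2 ↔ r3
r1 -> r1 + 3·r3
r1 -> r1 + 3·r2
The reduced form has 3 nonzero rows.

rank = 3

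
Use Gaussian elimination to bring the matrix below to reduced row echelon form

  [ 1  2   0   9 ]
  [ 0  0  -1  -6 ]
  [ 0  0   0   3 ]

Multiply R2 by -1.
  [ 1  2  0  9 ]
  [ 0  0  1  6 ]
  [ 0  0  0  3 ]
Multiply R3 by 1/3.
  [ 1  2  0  9 ]
  [ 0  0  1  6 ]
  [ 0  0  0  1 ]
Subtract 6 times R3 from R2.
  [ 1  2  0  9 ]
  [ 0  0  1  0 ]
  [ 0  0  0  1 ]
Subtract 9 times R3 from R1.
  [ 1  2  0  0 ]
  [ 0  0  1  0 ]
  [ 0  0  0  1 ]

[[1, 2, 0, 0], [0, 0, 1, 0], [0, 0, 0, 1]]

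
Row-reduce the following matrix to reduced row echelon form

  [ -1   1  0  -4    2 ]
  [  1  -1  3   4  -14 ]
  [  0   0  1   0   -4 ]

[[1, -1, 0, 4, -2], [0, 0, 1, 0, -4], [0, 0, 0, 0, 0]]

ρ1 ← -1·ρ1
ρ2 ← ρ2 − ρ1
ρ2 ← 1/3·ρ2
ρ3 ← ρ3 − ρ2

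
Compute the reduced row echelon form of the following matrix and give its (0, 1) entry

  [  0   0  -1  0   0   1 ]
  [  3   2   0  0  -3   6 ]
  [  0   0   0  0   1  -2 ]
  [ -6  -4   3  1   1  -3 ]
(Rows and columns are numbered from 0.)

Swap ρ1 and ρ2.
  [  3   2   0  0  -3   6 ]
  [  0   0  -1  0   0   1 ]
  [  0   0   0  0   1  -2 ]
  [ -6  -4   3  1   1  -3 ]
Multiply ρ1 by 1/3.
  [  1  2/3   0  0  -1   2 ]
  [  0    0  -1  0   0   1 ]
  [  0    0   0  0   1  -2 ]
  [ -6   -4   3  1   1  -3 ]
Add 6 times ρ1 to ρ4.
  [ 1  2/3   0  0  -1   2 ]
  [ 0    0  -1  0   0   1 ]
  [ 0    0   0  0   1  -2 ]
  [ 0    0   3  1  -5   9 ]
Multiply ρ2 by -1.
  [ 1  2/3  0  0  -1   2 ]
  [ 0    0  1  0   0  -1 ]
  [ 0    0  0  0   1  -2 ]
  [ 0    0  3  1  -5   9 ]
Subtract 3 times ρ2 from ρ4.
  [ 1  2/3  0  0  -1   2 ]
  [ 0    0  1  0   0  -1 ]
  [ 0    0  0  0   1  -2 ]
  [ 0    0  0  1  -5  12 ]
Swap ρ3 and ρ4.
  [ 1  2/3  0  0  -1   2 ]
  [ 0    0  1  0   0  -1 ]
  [ 0    0  0  1  -5  12 ]
  [ 0    0  0  0   1  -2 ]
Add 5 times ρ4 to ρ3.
  [ 1  2/3  0  0  -1   2 ]
  [ 0    0  1  0   0  -1 ]
  [ 0    0  0  1   0   2 ]
  [ 0    0  0  0   1  -2 ]
Add ρ4 to ρ1.
  [ 1  2/3  0  0  0   0 ]
  [ 0    0  1  0  0  -1 ]
  [ 0    0  0  1  0   2 ]
  [ 0    0  0  0  1  -2 ]

2/3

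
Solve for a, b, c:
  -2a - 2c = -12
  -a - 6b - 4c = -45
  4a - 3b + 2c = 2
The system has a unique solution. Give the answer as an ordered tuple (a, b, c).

(1, 4, 5)

Form the augmented matrix and row-reduce:
  [ -2   0  -2  |  -12 ]
  [ -1  -6  -4  |  -45 ]
  [  4  -3   2  |    2 ]
ρ1 ← -1/2·ρ1
  [  1   0   1  |    6 ]
  [ -1  -6  -4  |  -45 ]
  [  4  -3   2  |    2 ]
ρ2 ← ρ2 + ρ1
  [ 1   0   1  |    6 ]
  [ 0  -6  -3  |  -39 ]
  [ 4  -3   2  |    2 ]
ρ3 ← ρ3 − 4·ρ1
  [ 1   0   1  |    6 ]
  [ 0  -6  -3  |  -39 ]
  [ 0  -3  -2  |  -22 ]
ρ2 ← -1/6·ρ2
  [ 1   0    1  |     6 ]
  [ 0   1  1/2  |  13/2 ]
  [ 0  -3   -2  |   -22 ]
ρ3 ← ρ3 + 3·ρ2
  [ 1  0     1  |     6 ]
  [ 0  1   1/2  |  13/2 ]
  [ 0  0  -1/2  |  -5/2 ]
ρ3 ← -2·ρ3
  [ 1  0    1  |     6 ]
  [ 0  1  1/2  |  13/2 ]
  [ 0  0    1  |     5 ]
ρ2 ← ρ2 − 1/2·ρ3
  [ 1  0  1  |  6 ]
  [ 0  1  0  |  4 ]
  [ 0  0  1  |  5 ]
ρ1 ← ρ1 − ρ3
  [ 1  0  0  |  1 ]
  [ 0  1  0  |  4 ]
  [ 0  0  1  |  5 ]
Reading off the last column: a = 1, b = 4, c = 5.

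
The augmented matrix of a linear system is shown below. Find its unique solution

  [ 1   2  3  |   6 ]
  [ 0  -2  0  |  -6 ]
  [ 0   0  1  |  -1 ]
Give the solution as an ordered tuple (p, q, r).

(3, 3, -1)

r2 ← -1/2·r2
  [ 1  2  3  |   6 ]
  [ 0  1  0  |   3 ]
  [ 0  0  1  |  -1 ]
r1 ← r1 − 3·r3
  [ 1  2  0  |   9 ]
  [ 0  1  0  |   3 ]
  [ 0  0  1  |  -1 ]
r1 ← r1 − 2·r2
  [ 1  0  0  |   3 ]
  [ 0  1  0  |   3 ]
  [ 0  0  1  |  -1 ]
Reading off the last column: p = 3, q = 3, r = -1.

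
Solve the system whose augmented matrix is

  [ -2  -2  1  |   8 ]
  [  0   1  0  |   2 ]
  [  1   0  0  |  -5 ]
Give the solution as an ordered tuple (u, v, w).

Multiply r1 by -1/2.
  [ 1  1  -1/2  |  -4 ]
  [ 0  1     0  |   2 ]
  [ 1  0     0  |  -5 ]
Subtract r1 from r3.
  [ 1   1  -1/2  |  -4 ]
  [ 0   1     0  |   2 ]
  [ 0  -1   1/2  |  -1 ]
Add r2 to r3.
  [ 1  1  -1/2  |  -4 ]
  [ 0  1     0  |   2 ]
  [ 0  0   1/2  |   1 ]
Multiply r3 by 2.
  [ 1  1  -1/2  |  -4 ]
  [ 0  1     0  |   2 ]
  [ 0  0     1  |   2 ]
Add 1/2 times r3 to r1.
  [ 1  1  0  |  -3 ]
  [ 0  1  0  |   2 ]
  [ 0  0  1  |   2 ]
Subtract r2 from r1.
  [ 1  0  0  |  -5 ]
  [ 0  1  0  |   2 ]
  [ 0  0  1  |   2 ]
Reading off the last column: u = -5, v = 2, w = 2.

(-5, 2, 2)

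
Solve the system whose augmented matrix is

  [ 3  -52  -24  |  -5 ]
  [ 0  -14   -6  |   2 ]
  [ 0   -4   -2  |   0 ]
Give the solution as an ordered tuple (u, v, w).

ρ1 -> 1/3·ρ1
  [ 1  -52/3  -8  |  -5/3 ]
  [ 0    -14  -6  |     2 ]
  [ 0     -4  -2  |     0 ]
ρ2 -> -1/14·ρ2
  [ 1  -52/3   -8  |  -5/3 ]
  [ 0      1  3/7  |  -1/7 ]
  [ 0     -4   -2  |     0 ]
ρ3 -> ρ3 + 4·ρ2
  [ 1  -52/3    -8  |  -5/3 ]
  [ 0      1   3/7  |  -1/7 ]
  [ 0      0  -2/7  |  -4/7 ]
ρ3 -> -7/2·ρ3
  [ 1  -52/3   -8  |  -5/3 ]
  [ 0      1  3/7  |  -1/7 ]
  [ 0      0    1  |     2 ]
ρ2 -> ρ2 − 3/7·ρ3
  [ 1  -52/3  -8  |  -5/3 ]
  [ 0      1   0  |    -1 ]
  [ 0      0   1  |     2 ]
ρ1 -> ρ1 + 8·ρ3
  [ 1  -52/3  0  |  43/3 ]
  [ 0      1  0  |    -1 ]
  [ 0      0  1  |     2 ]
ρ1 -> ρ1 + 52/3·ρ2
  [ 1  0  0  |  -3 ]
  [ 0  1  0  |  -1 ]
  [ 0  0  1  |   2 ]
Reading off the last column: u = -3, v = -1, w = 2.

(-3, -1, 2)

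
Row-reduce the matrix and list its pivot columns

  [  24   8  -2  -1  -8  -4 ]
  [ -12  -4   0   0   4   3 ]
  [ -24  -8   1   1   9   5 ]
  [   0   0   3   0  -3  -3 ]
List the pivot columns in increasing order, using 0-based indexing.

ρ1 := 1/24·ρ1
  [   1  1/3  -1/12  -1/24  -1/3  -1/6 ]
  [ -12   -4      0      0     4     3 ]
  [ -24   -8      1      1     9     5 ]
  [   0    0      3      0    -3    -3 ]
ρ2 := ρ2 + 12·ρ1
  [   1  1/3  -1/12  -1/24  -1/3  -1/6 ]
  [   0    0     -1   -1/2     0     1 ]
  [ -24   -8      1      1     9     5 ]
  [   0    0      3      0    -3    -3 ]
ρ3 := ρ3 + 24·ρ1
  [ 1  1/3  -1/12  -1/24  -1/3  -1/6 ]
  [ 0    0     -1   -1/2     0     1 ]
  [ 0    0     -1      0     1     1 ]
  [ 0    0      3      0    -3    -3 ]
ρ2 := -1·ρ2
  [ 1  1/3  -1/12  -1/24  -1/3  -1/6 ]
  [ 0    0      1    1/2     0    -1 ]
  [ 0    0     -1      0     1     1 ]
  [ 0    0      3      0    -3    -3 ]
ρ3 := ρ3 + ρ2
  [ 1  1/3  -1/12  -1/24  -1/3  -1/6 ]
  [ 0    0      1    1/2     0    -1 ]
  [ 0    0      0    1/2     1     0 ]
  [ 0    0      3      0    -3    -3 ]
ρ4 := ρ4 − 3·ρ2
  [ 1  1/3  -1/12  -1/24  -1/3  -1/6 ]
  [ 0    0      1    1/2     0    -1 ]
  [ 0    0      0    1/2     1     0 ]
  [ 0    0      0   -3/2    -3     0 ]
ρ3 := 2·ρ3
  [ 1  1/3  -1/12  -1/24  -1/3  -1/6 ]
  [ 0    0      1    1/2     0    -1 ]
  [ 0    0      0      1     2     0 ]
  [ 0    0      0   -3/2    -3     0 ]
ρ4 := ρ4 + 3/2·ρ3
  [ 1  1/3  -1/12  -1/24  -1/3  -1/6 ]
  [ 0    0      1    1/2     0    -1 ]
  [ 0    0      0      1     2     0 ]
  [ 0    0      0      0     0     0 ]
ρ2 := ρ2 − 1/2·ρ3
  [ 1  1/3  -1/12  -1/24  -1/3  -1/6 ]
  [ 0    0      1      0    -1    -1 ]
  [ 0    0      0      1     2     0 ]
  [ 0    0      0      0     0     0 ]
ρ1 := ρ1 + 1/24·ρ3
  [ 1  1/3  -1/12  0  -1/4  -1/6 ]
  [ 0    0      1  0    -1    -1 ]
  [ 0    0      0  1     2     0 ]
  [ 0    0      0  0     0     0 ]
ρ1 := ρ1 + 1/12·ρ2
  [ 1  1/3  0  0  -1/3  -1/4 ]
  [ 0    0  1  0    -1    -1 ]
  [ 0    0  0  1     2     0 ]
  [ 0    0  0  0     0     0 ]
Pivot columns are the columns containing a leading 1.

0, 2, 3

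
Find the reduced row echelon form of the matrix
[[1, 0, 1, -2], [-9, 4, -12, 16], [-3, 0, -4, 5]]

[[1, 0, 0, -3], [0, 1, 0, 1/4], [0, 0, 1, 1]]

Add 9 times R1 to R2.
  [  1  0   1  -2 ]
  [  0  4  -3  -2 ]
  [ -3  0  -4   5 ]
Add 3 times R1 to R3.
  [ 1  0   1  -2 ]
  [ 0  4  -3  -2 ]
  [ 0  0  -1  -1 ]
Multiply R2 by 1/4.
  [ 1  0     1    -2 ]
  [ 0  1  -3/4  -1/2 ]
  [ 0  0    -1    -1 ]
Multiply R3 by -1.
  [ 1  0     1    -2 ]
  [ 0  1  -3/4  -1/2 ]
  [ 0  0     1     1 ]
Add 3/4 times R3 to R2.
  [ 1  0  1   -2 ]
  [ 0  1  0  1/4 ]
  [ 0  0  1    1 ]
Subtract R3 from R1.
  [ 1  0  0   -3 ]
  [ 0  1  0  1/4 ]
  [ 0  0  1    1 ]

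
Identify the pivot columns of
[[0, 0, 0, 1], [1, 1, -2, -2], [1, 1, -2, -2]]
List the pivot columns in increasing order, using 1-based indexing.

R1 ↔ R2
  [ 1  1  -2  -2 ]
  [ 0  0   0   1 ]
  [ 1  1  -2  -2 ]
R3 ← R3 − R1
  [ 1  1  -2  -2 ]
  [ 0  0   0   1 ]
  [ 0  0   0   0 ]
R1 ← R1 + 2·R2
  [ 1  1  -2  0 ]
  [ 0  0   0  1 ]
  [ 0  0   0  0 ]
Pivot columns are the columns containing a leading 1.

1, 4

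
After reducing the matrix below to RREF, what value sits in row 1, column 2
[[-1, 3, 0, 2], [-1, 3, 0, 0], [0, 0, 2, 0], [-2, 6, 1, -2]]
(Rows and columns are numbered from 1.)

ρ1 -> -1·ρ1
ρ2 -> ρ2 + ρ1
ρ4 -> ρ4 + 2·ρ1
ρ2 ↔ ρ3
ρ2 -> 1/2·ρ2
ρ4 -> ρ4 − ρ2
ρ3 -> -1/2·ρ3
ρ4 -> ρ4 + 6·ρ3
ρ1 -> ρ1 + 2·ρ3

-3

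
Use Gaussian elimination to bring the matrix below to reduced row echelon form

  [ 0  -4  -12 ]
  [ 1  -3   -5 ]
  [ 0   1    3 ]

[[1, 0, 4], [0, 1, 3], [0, 0, 0]]

r1 <=> r2
r2 ← -1/4·r2
r3 ← r3 − r2
r1 ← r1 + 3·r2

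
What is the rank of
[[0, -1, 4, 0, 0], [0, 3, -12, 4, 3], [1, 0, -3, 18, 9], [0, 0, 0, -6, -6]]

R1 ↔ R3
  [ 1   0   -3  18   9 ]
  [ 0   3  -12   4   3 ]
  [ 0  -1    4   0   0 ]
  [ 0   0    0  -6  -6 ]
R2 -> 1/3·R2
  [ 1   0  -3   18   9 ]
  [ 0   1  -4  4/3   1 ]
  [ 0  -1   4    0   0 ]
  [ 0   0   0   -6  -6 ]
R3 -> R3 + R2
  [ 1  0  -3   18   9 ]
  [ 0  1  -4  4/3   1 ]
  [ 0  0   0  4/3   1 ]
  [ 0  0   0   -6  -6 ]
R3 -> 3/4·R3
  [ 1  0  -3   18    9 ]
  [ 0  1  -4  4/3    1 ]
  [ 0  0   0    1  3/4 ]
  [ 0  0   0   -6   -6 ]
R4 -> R4 + 6·R3
  [ 1  0  -3   18     9 ]
  [ 0  1  -4  4/3     1 ]
  [ 0  0   0    1   3/4 ]
  [ 0  0   0    0  -3/2 ]
R4 -> -2/3·R4
  [ 1  0  -3   18    9 ]
  [ 0  1  -4  4/3    1 ]
  [ 0  0   0    1  3/4 ]
  [ 0  0   0    0    1 ]
R3 -> R3 − 3/4·R4
  [ 1  0  -3   18  9 ]
  [ 0  1  -4  4/3  1 ]
  [ 0  0   0    1  0 ]
  [ 0  0   0    0  1 ]
R2 -> R2 − R4
  [ 1  0  -3   18  9 ]
  [ 0  1  -4  4/3  0 ]
  [ 0  0   0    1  0 ]
  [ 0  0   0    0  1 ]
R1 -> R1 − 9·R4
  [ 1  0  -3   18  0 ]
  [ 0  1  -4  4/3  0 ]
  [ 0  0   0    1  0 ]
  [ 0  0   0    0  1 ]
R2 -> R2 − 4/3·R3
  [ 1  0  -3  18  0 ]
  [ 0  1  -4   0  0 ]
  [ 0  0   0   1  0 ]
  [ 0  0   0   0  1 ]
R1 -> R1 − 18·R3
  [ 1  0  -3  0  0 ]
  [ 0  1  -4  0  0 ]
  [ 0  0   0  1  0 ]
  [ 0  0   0  0  1 ]
The reduced form has 4 nonzero rows.

rank = 4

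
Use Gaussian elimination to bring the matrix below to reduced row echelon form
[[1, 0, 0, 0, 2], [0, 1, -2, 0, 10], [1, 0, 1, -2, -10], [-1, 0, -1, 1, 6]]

[[1, 0, 0, 0, 2], [0, 1, 0, 0, 2], [0, 0, 1, 0, -4], [0, 0, 0, 1, 4]]

R3 := R3 − R1
  [  1  0   0   0    2 ]
  [  0  1  -2   0   10 ]
  [  0  0   1  -2  -12 ]
  [ -1  0  -1   1    6 ]
R4 := R4 + R1
  [ 1  0   0   0    2 ]
  [ 0  1  -2   0   10 ]
  [ 0  0   1  -2  -12 ]
  [ 0  0  -1   1    8 ]
R4 := R4 + R3
  [ 1  0   0   0    2 ]
  [ 0  1  -2   0   10 ]
  [ 0  0   1  -2  -12 ]
  [ 0  0   0  -1   -4 ]
R4 := -1·R4
  [ 1  0   0   0    2 ]
  [ 0  1  -2   0   10 ]
  [ 0  0   1  -2  -12 ]
  [ 0  0   0   1    4 ]
R3 := R3 + 2·R4
  [ 1  0   0  0   2 ]
  [ 0  1  -2  0  10 ]
  [ 0  0   1  0  -4 ]
  [ 0  0   0  1   4 ]
R2 := R2 + 2·R3
  [ 1  0  0  0   2 ]
  [ 0  1  0  0   2 ]
  [ 0  0  1  0  -4 ]
  [ 0  0  0  1   4 ]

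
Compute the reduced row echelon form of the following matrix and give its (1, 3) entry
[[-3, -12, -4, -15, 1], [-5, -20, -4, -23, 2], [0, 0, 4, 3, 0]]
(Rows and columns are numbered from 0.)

3/4

R1 := -1/3·R1
  [  1    4  4/3    5  -1/3 ]
  [ -5  -20   -4  -23     2 ]
  [  0    0    4    3     0 ]
R2 := R2 + 5·R1
  [ 1  4  4/3  5  -1/3 ]
  [ 0  0  8/3  2   1/3 ]
  [ 0  0    4  3     0 ]
R2 := 3/8·R2
  [ 1  4  4/3    5  -1/3 ]
  [ 0  0    1  3/4   1/8 ]
  [ 0  0    4    3     0 ]
R3 := R3 − 4·R2
  [ 1  4  4/3    5  -1/3 ]
  [ 0  0    1  3/4   1/8 ]
  [ 0  0    0    0  -1/2 ]
R3 := -2·R3
  [ 1  4  4/3    5  -1/3 ]
  [ 0  0    1  3/4   1/8 ]
  [ 0  0    0    0     1 ]
R2 := R2 − 1/8·R3
  [ 1  4  4/3    5  -1/3 ]
  [ 0  0    1  3/4     0 ]
  [ 0  0    0    0     1 ]
R1 := R1 + 1/3·R3
  [ 1  4  4/3    5  0 ]
  [ 0  0    1  3/4  0 ]
  [ 0  0    0    0  1 ]
R1 := R1 − 4/3·R2
  [ 1  4  0    4  0 ]
  [ 0  0  1  3/4  0 ]
  [ 0  0  0    0  1 ]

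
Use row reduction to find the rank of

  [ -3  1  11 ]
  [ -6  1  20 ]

r1 ← -1/3·r1
  [  1  -1/3  -11/3 ]
  [ -6     1     20 ]
r2 ← r2 + 6·r1
  [ 1  -1/3  -11/3 ]
  [ 0    -1     -2 ]
r2 ← -1·r2
  [ 1  -1/3  -11/3 ]
  [ 0     1      2 ]
r1 ← r1 + 1/3·r2
  [ 1  0  -3 ]
  [ 0  1   2 ]
The reduced form has 2 nonzero rows.

rank = 2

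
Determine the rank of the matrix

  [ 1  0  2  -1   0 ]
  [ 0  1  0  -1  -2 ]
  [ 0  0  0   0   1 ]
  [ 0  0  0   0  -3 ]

r4 ← r4 + 3·r3
  [ 1  0  2  -1   0 ]
  [ 0  1  0  -1  -2 ]
  [ 0  0  0   0   1 ]
  [ 0  0  0   0   0 ]
r2 ← r2 + 2·r3
  [ 1  0  2  -1  0 ]
  [ 0  1  0  -1  0 ]
  [ 0  0  0   0  1 ]
  [ 0  0  0   0  0 ]
The reduced form has 3 nonzero rows.

rank = 3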